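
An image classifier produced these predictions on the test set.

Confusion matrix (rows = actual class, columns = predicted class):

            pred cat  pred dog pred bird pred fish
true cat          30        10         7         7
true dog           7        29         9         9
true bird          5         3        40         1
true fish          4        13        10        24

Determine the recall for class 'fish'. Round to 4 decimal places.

recall = TP/(TP+FN).
fish: TP=24, FN=4+13+10=27 → 24/51 = 0.47059

0.4706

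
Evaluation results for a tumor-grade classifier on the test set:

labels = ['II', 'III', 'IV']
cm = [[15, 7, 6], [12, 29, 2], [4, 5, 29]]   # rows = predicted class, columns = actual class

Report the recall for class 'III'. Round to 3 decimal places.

0.707

Treat 'III' as positive and all other classes as negative.
recall = TP/(TP+FN).
III: TP=29, FN=7+5=12 → 29/41 = 0.7073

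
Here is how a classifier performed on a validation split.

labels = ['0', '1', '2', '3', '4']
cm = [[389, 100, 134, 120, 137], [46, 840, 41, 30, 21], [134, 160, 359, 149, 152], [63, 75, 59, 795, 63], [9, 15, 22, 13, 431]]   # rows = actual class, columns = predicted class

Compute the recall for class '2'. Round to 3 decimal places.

Take TP from the diagonal, FP from the rest of the '2' prediction marginal, FN from the rest of the '2' actual marginal.
recall = TP/(TP+FN).
2: TP=359, FN=134+160+149+152=595 → 359/954 = 0.3763

0.376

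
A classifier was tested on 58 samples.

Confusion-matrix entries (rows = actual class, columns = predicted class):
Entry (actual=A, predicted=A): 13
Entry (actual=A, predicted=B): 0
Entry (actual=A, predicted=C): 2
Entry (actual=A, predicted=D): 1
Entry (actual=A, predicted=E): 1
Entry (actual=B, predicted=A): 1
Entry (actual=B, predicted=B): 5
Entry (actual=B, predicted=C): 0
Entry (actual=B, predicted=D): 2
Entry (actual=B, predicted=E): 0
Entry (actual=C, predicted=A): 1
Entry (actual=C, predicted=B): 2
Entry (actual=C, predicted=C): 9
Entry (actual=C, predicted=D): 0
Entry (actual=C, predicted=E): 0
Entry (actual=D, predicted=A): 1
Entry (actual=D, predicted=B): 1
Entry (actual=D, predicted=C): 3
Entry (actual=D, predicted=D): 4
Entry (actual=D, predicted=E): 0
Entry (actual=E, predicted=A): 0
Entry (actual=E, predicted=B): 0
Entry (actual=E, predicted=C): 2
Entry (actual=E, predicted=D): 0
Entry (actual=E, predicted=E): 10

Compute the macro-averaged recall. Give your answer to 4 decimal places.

Per-class recall (TP/(TP+FN)):
  A: TP=13, FN=0+2+1+1=4 → 13/17 = 0.76471
  B: TP=5, FN=1+0+2+0=3 → 5/8 = 0.62500
  C: TP=9, FN=1+2+0+0=3 → 9/12 = 0.75000
  D: TP=4, FN=1+1+3+0=5 → 4/9 = 0.44444
  E: TP=10, FN=0+0+2+0=2 → 10/12 = 0.83333
Macro-recall = mean = (0.76471 + 0.62500 + 0.75000 + 0.44444 + 0.83333) / 5 = 0.6835

0.6835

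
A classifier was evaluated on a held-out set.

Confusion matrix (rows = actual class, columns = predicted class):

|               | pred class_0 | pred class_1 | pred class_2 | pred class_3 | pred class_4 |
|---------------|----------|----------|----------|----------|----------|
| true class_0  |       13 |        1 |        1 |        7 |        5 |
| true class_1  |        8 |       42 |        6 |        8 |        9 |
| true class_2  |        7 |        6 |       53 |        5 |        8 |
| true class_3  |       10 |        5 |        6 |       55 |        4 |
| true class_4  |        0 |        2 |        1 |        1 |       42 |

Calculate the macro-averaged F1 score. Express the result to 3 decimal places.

0.644

Per-class F1 score (2·TP/(2·TP+FP+FN)):
  class_0: TP=13, FP=8+7+10+0=25, FN=1+1+7+5=14 → 26/65 = 0.4000
  class_1: TP=42, FP=1+6+5+2=14, FN=8+6+8+9=31 → 84/129 = 0.6512
  class_2: TP=53, FP=1+6+6+1=14, FN=7+6+5+8=26 → 106/146 = 0.7260
  class_3: TP=55, FP=7+8+5+1=21, FN=10+5+6+4=25 → 110/156 = 0.7051
  class_4: TP=42, FP=5+9+8+4=26, FN=0+2+1+1=4 → 84/114 = 0.7368
Macro-F1 score = mean = (0.4000 + 0.6512 + 0.7260 + 0.7051 + 0.7368) / 5 = 0.644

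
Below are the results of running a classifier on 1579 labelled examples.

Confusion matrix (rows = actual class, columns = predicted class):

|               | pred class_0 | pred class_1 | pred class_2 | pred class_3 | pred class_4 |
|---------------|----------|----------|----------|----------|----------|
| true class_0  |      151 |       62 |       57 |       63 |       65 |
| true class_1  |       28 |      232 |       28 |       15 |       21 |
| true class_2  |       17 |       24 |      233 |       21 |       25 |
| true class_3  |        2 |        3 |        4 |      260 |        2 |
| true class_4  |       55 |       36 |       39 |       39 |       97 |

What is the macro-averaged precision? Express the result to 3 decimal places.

0.601

Per-class precision (TP/(TP+FP)):
  class_0: TP=151, FP=28+17+2+55=102 → 151/253 = 0.5968
  class_1: TP=232, FP=62+24+3+36=125 → 232/357 = 0.6499
  class_2: TP=233, FP=57+28+4+39=128 → 233/361 = 0.6454
  class_3: TP=260, FP=63+15+21+39=138 → 260/398 = 0.6533
  class_4: TP=97, FP=65+21+25+2=113 → 97/210 = 0.4619
Macro-precision = mean = (0.5968 + 0.6499 + 0.6454 + 0.6533 + 0.4619) / 5 = 0.601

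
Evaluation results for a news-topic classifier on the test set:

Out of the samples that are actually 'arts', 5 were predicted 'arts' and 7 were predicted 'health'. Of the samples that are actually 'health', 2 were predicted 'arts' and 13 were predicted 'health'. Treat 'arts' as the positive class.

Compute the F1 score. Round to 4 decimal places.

0.5263

Precision = TP/(TP+FP) = 5/7 = 0.7143
Recall = TP/(TP+FN) = 5/12 = 0.4167
F1 = 2·TP/(2·TP+FP+FN) = 10/19 = 0.5263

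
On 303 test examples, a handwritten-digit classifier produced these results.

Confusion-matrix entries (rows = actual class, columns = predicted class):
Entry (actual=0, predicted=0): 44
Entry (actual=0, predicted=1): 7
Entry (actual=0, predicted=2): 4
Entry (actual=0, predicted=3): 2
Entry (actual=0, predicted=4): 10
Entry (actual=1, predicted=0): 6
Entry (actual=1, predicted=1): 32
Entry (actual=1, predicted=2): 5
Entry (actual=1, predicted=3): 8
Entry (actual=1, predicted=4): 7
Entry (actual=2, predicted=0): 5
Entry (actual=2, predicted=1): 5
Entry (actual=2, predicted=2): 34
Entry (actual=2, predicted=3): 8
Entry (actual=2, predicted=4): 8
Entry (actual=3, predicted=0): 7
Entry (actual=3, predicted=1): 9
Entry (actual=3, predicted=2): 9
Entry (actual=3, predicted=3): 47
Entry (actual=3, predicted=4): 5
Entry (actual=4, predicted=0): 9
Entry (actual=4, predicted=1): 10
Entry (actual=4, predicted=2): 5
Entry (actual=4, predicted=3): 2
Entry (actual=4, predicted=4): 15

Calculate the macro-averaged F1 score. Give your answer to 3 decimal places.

0.550

Per-class F1 score (2·TP/(2·TP+FP+FN)):
  0: TP=44, FP=6+5+7+9=27, FN=7+4+2+10=23 → 88/138 = 0.6377
  1: TP=32, FP=7+5+9+10=31, FN=6+5+8+7=26 → 64/121 = 0.5289
  2: TP=34, FP=4+5+9+5=23, FN=5+5+8+8=26 → 68/117 = 0.5812
  3: TP=47, FP=2+8+8+2=20, FN=7+9+9+5=30 → 94/144 = 0.6528
  4: TP=15, FP=10+7+8+5=30, FN=9+10+5+2=26 → 30/86 = 0.3488
Macro-F1 score = mean = (0.6377 + 0.5289 + 0.5812 + 0.6528 + 0.3488) / 5 = 0.550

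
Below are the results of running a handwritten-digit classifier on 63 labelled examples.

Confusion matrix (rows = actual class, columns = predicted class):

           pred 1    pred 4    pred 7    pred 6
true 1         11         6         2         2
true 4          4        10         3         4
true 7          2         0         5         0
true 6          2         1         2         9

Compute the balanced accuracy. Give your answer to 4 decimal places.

Balanced accuracy = mean of per-class recall.
  1: recall = 11/21 = 0.52381
  4: recall = 10/21 = 0.47619
  7: recall = 5/7 = 0.71429
  6: recall = 9/14 = 0.64286
Mean = (0.52381 + 0.47619 + 0.71429 + 0.64286) / 4 = 0.5893

0.5893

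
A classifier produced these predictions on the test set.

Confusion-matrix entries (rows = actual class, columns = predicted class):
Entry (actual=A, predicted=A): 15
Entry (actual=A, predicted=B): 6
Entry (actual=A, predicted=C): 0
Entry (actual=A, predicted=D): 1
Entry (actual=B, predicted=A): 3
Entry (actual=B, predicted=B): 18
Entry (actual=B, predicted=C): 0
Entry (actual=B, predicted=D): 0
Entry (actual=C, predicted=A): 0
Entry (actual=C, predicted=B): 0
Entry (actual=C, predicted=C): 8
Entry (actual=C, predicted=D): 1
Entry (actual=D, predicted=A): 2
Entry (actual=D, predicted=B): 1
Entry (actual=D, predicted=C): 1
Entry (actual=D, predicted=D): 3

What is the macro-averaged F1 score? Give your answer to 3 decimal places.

0.721

Per-class F1 score (2·TP/(2·TP+FP+FN)):
  A: TP=15, FP=3+0+2=5, FN=6+0+1=7 → 30/42 = 0.7143
  B: TP=18, FP=6+0+1=7, FN=3+0+0=3 → 36/46 = 0.7826
  C: TP=8, FP=0+0+1=1, FN=0+0+1=1 → 16/18 = 0.8889
  D: TP=3, FP=1+0+1=2, FN=2+1+1=4 → 6/12 = 0.5000
Macro-F1 score = mean = (0.7143 + 0.7826 + 0.8889 + 0.5000) / 4 = 0.721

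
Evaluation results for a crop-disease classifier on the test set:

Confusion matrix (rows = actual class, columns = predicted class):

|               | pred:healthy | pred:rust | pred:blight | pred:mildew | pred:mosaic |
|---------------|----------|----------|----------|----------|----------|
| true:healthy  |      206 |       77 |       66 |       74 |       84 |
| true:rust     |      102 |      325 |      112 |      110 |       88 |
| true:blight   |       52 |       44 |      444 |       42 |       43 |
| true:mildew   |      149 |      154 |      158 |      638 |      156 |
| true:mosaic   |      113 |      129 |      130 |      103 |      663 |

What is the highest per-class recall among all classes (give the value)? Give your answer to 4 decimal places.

0.7104

Per-class recall (TP/(TP+FN)):
  healthy: TP=206, FN=77+66+74+84=301 → 206/507 = 0.40631
  rust: TP=325, FN=102+112+110+88=412 → 325/737 = 0.44098
  blight: TP=444, FN=52+44+42+43=181 → 444/625 = 0.71040
  mildew: TP=638, FN=149+154+158+156=617 → 638/1255 = 0.50837
  mosaic: TP=663, FN=113+129+130+103=475 → 663/1138 = 0.58260
Highest is class 'blight' with recall = 0.7104.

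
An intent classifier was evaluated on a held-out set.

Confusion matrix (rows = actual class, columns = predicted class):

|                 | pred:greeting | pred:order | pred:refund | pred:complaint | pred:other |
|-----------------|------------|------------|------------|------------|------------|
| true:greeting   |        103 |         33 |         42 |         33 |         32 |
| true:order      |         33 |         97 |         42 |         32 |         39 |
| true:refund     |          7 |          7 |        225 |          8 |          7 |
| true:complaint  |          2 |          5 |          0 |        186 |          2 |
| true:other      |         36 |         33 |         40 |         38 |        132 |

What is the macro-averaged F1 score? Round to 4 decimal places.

0.5980

Per-class F1 score (2·TP/(2·TP+FP+FN)):
  greeting: TP=103, FP=33+7+2+36=78, FN=33+42+33+32=140 → 206/424 = 0.48585
  order: TP=97, FP=33+7+5+33=78, FN=33+42+32+39=146 → 194/418 = 0.46411
  refund: TP=225, FP=42+42+0+40=124, FN=7+7+8+7=29 → 450/603 = 0.74627
  complaint: TP=186, FP=33+32+8+38=111, FN=2+5+0+2=9 → 372/492 = 0.75610
  other: TP=132, FP=32+39+7+2=80, FN=36+33+40+38=147 → 264/491 = 0.53768
Macro-F1 score = mean = (0.48585 + 0.46411 + 0.74627 + 0.75610 + 0.53768) / 5 = 0.5980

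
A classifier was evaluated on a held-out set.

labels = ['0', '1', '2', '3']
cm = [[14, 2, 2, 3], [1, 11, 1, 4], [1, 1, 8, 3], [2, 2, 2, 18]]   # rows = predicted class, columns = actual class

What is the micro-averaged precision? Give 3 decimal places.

Micro-averaging pools counts across classes: ΣTP=51, ΣFP=24, ΣFN=24.
Micro-precision = TP/(TP+FP) on pooled counts = 0.680 (equals overall accuracy in single-label multiclass).

0.680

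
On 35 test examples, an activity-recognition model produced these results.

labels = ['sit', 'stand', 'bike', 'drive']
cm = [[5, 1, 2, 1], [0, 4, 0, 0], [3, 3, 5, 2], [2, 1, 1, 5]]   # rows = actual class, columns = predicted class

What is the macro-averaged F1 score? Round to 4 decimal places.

Per-class F1 score (2·TP/(2·TP+FP+FN)):
  sit: TP=5, FP=0+3+2=5, FN=1+2+1=4 → 10/19 = 0.52632
  stand: TP=4, FP=1+3+1=5, FN=0+0+0=0 → 8/13 = 0.61538
  bike: TP=5, FP=2+0+1=3, FN=3+3+2=8 → 10/21 = 0.47619
  drive: TP=5, FP=1+0+2=3, FN=2+1+1=4 → 10/17 = 0.58824
Macro-F1 score = mean = (0.52632 + 0.61538 + 0.47619 + 0.58824) / 4 = 0.5515

0.5515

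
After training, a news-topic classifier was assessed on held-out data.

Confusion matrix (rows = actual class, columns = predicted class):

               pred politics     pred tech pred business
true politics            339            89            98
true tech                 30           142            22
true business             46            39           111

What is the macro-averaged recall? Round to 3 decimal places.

0.648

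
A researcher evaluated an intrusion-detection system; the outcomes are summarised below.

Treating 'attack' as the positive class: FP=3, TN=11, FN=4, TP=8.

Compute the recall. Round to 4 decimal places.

0.6667

Recall = TP/(TP+FN) = 8/(8+4) = 8/12 = 0.6667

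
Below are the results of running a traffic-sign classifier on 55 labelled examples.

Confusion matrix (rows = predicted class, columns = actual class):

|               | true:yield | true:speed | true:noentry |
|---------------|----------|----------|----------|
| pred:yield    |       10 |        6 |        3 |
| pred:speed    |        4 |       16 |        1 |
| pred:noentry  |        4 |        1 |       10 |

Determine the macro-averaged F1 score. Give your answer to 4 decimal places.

0.6525

Per-class F1 score (2·TP/(2·TP+FP+FN)):
  yield: TP=10, FP=6+3=9, FN=4+4=8 → 20/37 = 0.54054
  speed: TP=16, FP=4+1=5, FN=6+1=7 → 32/44 = 0.72727
  noentry: TP=10, FP=4+1=5, FN=3+1=4 → 20/29 = 0.68966
Macro-F1 score = mean = (0.54054 + 0.72727 + 0.68966) / 3 = 0.6525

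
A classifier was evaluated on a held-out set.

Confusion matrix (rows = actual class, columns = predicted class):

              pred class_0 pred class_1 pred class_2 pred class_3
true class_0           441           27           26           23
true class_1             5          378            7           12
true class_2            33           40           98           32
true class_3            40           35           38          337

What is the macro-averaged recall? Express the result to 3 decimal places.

0.756

Per-class recall (TP/(TP+FN)):
  class_0: TP=441, FN=27+26+23=76 → 441/517 = 0.8530
  class_1: TP=378, FN=5+7+12=24 → 378/402 = 0.9403
  class_2: TP=98, FN=33+40+32=105 → 98/203 = 0.4828
  class_3: TP=337, FN=40+35+38=113 → 337/450 = 0.7489
Macro-recall = mean = (0.8530 + 0.9403 + 0.4828 + 0.7489) / 4 = 0.756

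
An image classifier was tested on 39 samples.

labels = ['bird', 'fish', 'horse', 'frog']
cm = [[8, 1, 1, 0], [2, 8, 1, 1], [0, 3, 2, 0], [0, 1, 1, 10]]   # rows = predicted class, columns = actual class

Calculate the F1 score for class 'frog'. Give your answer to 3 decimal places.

0.870

Treat 'frog' as positive and all other classes as negative.
F1 score = 2·TP/(2·TP+FP+FN).
frog: TP=10, FP=0+1+1=2, FN=0+1+0=1 → 20/23 = 0.8696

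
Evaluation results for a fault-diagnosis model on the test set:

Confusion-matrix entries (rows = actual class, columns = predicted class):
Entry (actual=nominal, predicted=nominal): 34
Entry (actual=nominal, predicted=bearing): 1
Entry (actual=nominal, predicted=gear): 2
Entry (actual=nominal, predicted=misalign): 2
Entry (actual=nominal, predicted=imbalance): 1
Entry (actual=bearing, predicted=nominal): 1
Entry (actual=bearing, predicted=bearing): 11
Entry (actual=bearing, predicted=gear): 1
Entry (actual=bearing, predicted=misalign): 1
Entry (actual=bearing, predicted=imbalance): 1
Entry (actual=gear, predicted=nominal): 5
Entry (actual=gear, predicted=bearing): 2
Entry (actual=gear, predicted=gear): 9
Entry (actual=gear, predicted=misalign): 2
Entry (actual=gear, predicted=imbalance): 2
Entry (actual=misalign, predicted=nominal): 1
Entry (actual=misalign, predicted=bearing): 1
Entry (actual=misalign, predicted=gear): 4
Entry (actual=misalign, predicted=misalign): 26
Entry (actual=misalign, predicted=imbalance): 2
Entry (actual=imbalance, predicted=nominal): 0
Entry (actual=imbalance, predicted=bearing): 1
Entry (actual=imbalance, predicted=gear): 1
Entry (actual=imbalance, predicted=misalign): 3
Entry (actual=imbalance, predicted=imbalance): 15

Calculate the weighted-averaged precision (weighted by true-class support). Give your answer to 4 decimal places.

Per-class precision (TP/(TP+FP)):
  nominal: TP=34, FP=1+5+1+0=7 → 34/41 = 0.82927
  bearing: TP=11, FP=1+2+1+1=5 → 11/16 = 0.68750
  gear: TP=9, FP=2+1+4+1=8 → 9/17 = 0.52941
  misalign: TP=26, FP=2+1+2+3=8 → 26/34 = 0.76471
  imbalance: TP=15, FP=1+1+2+2=6 → 15/21 = 0.71429
Weighted-precision = Σ (supportᵢ/N)·precisionᵢ with N=129: (40/129)·0.82927 + (15/129)·0.68750 + (20/129)·0.52941 + (34/129)·0.76471 + (20/129)·0.71429 = 0.7315

0.7315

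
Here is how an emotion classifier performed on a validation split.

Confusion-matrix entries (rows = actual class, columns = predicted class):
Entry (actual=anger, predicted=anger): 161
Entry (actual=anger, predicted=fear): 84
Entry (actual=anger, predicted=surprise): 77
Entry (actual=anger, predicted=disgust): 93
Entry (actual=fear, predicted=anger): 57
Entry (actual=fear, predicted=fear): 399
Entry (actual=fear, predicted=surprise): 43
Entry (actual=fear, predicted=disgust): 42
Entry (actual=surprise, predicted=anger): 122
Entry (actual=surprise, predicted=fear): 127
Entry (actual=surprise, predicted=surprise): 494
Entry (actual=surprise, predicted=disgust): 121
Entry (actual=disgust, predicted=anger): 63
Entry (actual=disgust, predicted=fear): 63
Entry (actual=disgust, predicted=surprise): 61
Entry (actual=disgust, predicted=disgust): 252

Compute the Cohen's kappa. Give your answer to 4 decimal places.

0.4283

Observed agreement pₒ = trace/N = 1306/2259 = 0.57813
Expected agreement pₑ = Σ (rowᵢ·colᵢ)/N² = (415·403 + 541·673 + 864·675 + 439·508)/2259² = 0.26211
κ = (pₒ − pₑ)/(1 − pₑ) = (0.57813 − 0.26211)/(1 − 0.26211) = 0.4283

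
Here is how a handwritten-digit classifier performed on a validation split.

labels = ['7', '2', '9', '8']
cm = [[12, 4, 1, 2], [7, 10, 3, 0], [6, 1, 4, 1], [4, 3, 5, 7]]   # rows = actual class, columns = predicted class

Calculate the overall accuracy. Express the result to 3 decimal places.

0.471

Accuracy = trace / total = (12+10+4+7=33) / 70 = 33/70 = 0.471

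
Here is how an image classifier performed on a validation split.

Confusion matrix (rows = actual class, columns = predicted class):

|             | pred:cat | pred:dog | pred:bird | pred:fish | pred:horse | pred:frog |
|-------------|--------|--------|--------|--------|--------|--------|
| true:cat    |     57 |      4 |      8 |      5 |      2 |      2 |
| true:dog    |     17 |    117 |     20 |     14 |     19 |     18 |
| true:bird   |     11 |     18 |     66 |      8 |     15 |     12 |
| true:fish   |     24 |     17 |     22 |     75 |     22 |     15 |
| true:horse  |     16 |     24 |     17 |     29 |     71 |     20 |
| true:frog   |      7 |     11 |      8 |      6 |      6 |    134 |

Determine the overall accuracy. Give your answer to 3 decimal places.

Accuracy = trace / total = (57+117+66+75+71+134=520) / 937 = 520/937 = 0.555

0.555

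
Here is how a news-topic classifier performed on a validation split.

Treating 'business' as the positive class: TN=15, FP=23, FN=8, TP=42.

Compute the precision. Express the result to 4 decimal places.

0.6462

Precision = TP/(TP+FP) = 42/(42+23) = 42/65 = 0.6462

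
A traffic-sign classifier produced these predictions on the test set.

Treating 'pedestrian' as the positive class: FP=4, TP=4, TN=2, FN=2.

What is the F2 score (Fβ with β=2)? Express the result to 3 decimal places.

Fβ = (1+β²)·TP / ((1+β²)·TP + β²·FN + FP), with β²=4
= 5·4 / (5·4 + 4·2 + 4) = 0.625

0.625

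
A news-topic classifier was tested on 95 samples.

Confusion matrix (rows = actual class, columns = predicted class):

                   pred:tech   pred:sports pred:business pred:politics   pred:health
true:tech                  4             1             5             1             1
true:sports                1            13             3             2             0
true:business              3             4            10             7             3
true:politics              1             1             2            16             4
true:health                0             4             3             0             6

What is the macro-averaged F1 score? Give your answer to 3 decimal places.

0.497

Per-class F1 score (2·TP/(2·TP+FP+FN)):
  tech: TP=4, FP=1+3+1+0=5, FN=1+5+1+1=8 → 8/21 = 0.3810
  sports: TP=13, FP=1+4+1+4=10, FN=1+3+2+0=6 → 26/42 = 0.6190
  business: TP=10, FP=5+3+2+3=13, FN=3+4+7+3=17 → 20/50 = 0.4000
  politics: TP=16, FP=1+2+7+0=10, FN=1+1+2+4=8 → 32/50 = 0.6400
  health: TP=6, FP=1+0+3+4=8, FN=0+4+3+0=7 → 12/27 = 0.4444
Macro-F1 score = mean = (0.3810 + 0.6190 + 0.4000 + 0.6400 + 0.4444) / 5 = 0.497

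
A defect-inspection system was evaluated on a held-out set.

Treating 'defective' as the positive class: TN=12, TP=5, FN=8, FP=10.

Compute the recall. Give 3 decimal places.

Recall = TP/(TP+FN) = 5/(5+8) = 5/13 = 0.385

0.385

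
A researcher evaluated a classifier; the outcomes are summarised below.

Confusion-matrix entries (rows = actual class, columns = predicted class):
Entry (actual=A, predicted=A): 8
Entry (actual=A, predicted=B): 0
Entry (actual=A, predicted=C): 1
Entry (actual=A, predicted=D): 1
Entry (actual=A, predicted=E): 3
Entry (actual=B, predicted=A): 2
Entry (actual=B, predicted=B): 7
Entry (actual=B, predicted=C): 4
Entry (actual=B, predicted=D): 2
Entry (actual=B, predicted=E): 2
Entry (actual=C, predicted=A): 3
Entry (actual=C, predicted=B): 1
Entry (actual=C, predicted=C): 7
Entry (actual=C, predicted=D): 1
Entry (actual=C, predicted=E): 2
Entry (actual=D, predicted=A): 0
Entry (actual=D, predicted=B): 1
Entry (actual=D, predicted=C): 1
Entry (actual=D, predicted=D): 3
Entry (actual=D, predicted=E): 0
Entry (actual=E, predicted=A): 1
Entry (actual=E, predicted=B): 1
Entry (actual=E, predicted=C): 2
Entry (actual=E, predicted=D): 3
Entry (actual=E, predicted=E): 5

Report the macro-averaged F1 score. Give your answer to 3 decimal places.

Per-class F1 score (2·TP/(2·TP+FP+FN)):
  A: TP=8, FP=2+3+0+1=6, FN=0+1+1+3=5 → 16/27 = 0.5926
  B: TP=7, FP=0+1+1+1=3, FN=2+4+2+2=10 → 14/27 = 0.5185
  C: TP=7, FP=1+4+1+2=8, FN=3+1+1+2=7 → 14/29 = 0.4828
  D: TP=3, FP=1+2+1+3=7, FN=0+1+1+0=2 → 6/15 = 0.4000
  E: TP=5, FP=3+2+2+0=7, FN=1+1+2+3=7 → 10/24 = 0.4167
Macro-F1 score = mean = (0.5926 + 0.5185 + 0.4828 + 0.4000 + 0.4167) / 5 = 0.482

0.482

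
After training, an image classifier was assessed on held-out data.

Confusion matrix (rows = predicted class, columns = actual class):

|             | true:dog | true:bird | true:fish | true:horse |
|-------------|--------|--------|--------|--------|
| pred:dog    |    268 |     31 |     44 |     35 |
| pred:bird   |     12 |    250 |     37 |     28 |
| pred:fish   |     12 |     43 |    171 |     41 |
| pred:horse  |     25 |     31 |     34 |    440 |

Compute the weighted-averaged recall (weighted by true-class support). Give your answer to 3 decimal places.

0.752

Per-class recall (TP/(TP+FN)):
  dog: TP=268, FN=12+12+25=49 → 268/317 = 0.8454
  bird: TP=250, FN=31+43+31=105 → 250/355 = 0.7042
  fish: TP=171, FN=44+37+34=115 → 171/286 = 0.5979
  horse: TP=440, FN=35+28+41=104 → 440/544 = 0.8088
Weighted-recall = Σ (supportᵢ/N)·recallᵢ with N=1502: (317/1502)·0.8454 + (355/1502)·0.7042 + (286/1502)·0.5979 + (544/1502)·0.8088 = 0.752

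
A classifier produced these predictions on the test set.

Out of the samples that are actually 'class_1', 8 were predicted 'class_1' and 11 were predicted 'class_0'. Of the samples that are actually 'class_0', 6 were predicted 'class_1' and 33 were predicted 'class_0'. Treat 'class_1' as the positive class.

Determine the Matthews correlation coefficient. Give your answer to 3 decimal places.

0.293

MCC = (TP·TN − FP·FN) / √((TP+FP)(TP+FN)(TN+FP)(TN+FN))
Numerator = 8·33 − 6·11 = 198
Denominator = √(14·19·39·44) = √456456 = 675.6153
MCC = 198 / 675.6153 = 0.293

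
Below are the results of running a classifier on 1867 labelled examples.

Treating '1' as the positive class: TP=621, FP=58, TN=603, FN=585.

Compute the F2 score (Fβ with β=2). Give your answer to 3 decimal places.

0.564

Fβ = (1+β²)·TP / ((1+β²)·TP + β²·FN + FP), with β²=4
= 5·621 / (5·621 + 4·585 + 58) = 0.564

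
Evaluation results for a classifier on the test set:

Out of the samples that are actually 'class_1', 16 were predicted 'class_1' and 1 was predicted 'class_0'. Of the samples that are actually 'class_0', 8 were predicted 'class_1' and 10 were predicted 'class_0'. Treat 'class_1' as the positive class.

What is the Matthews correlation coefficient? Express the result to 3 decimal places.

MCC = (TP·TN − FP·FN) / √((TP+FP)(TP+FN)(TN+FP)(TN+FN))
Numerator = 16·10 − 8·1 = 152
Denominator = √(24·17·18·11) = √80784 = 284.2253
MCC = 152 / 284.2253 = 0.535

0.535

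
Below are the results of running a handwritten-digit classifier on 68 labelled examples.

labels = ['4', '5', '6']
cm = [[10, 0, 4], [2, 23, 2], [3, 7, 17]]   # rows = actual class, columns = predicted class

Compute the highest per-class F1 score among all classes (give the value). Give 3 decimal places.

Per-class F1 score (2·TP/(2·TP+FP+FN)):
  4: TP=10, FP=2+3=5, FN=0+4=4 → 20/29 = 0.6897
  5: TP=23, FP=0+7=7, FN=2+2=4 → 46/57 = 0.8070
  6: TP=17, FP=4+2=6, FN=3+7=10 → 34/50 = 0.6800
Highest is class '5' with F1 score = 0.807.

0.807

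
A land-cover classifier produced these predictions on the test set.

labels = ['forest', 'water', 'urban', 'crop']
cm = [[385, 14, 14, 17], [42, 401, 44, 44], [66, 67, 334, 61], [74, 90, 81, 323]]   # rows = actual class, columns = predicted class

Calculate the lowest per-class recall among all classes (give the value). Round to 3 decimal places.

Per-class recall (TP/(TP+FN)):
  forest: TP=385, FN=14+14+17=45 → 385/430 = 0.8953
  water: TP=401, FN=42+44+44=130 → 401/531 = 0.7552
  urban: TP=334, FN=66+67+61=194 → 334/528 = 0.6326
  crop: TP=323, FN=74+90+81=245 → 323/568 = 0.5687
Lowest is class 'crop' with recall = 0.569.

0.569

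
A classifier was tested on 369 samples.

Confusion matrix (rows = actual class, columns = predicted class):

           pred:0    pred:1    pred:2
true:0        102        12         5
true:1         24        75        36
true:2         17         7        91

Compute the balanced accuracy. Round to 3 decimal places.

0.735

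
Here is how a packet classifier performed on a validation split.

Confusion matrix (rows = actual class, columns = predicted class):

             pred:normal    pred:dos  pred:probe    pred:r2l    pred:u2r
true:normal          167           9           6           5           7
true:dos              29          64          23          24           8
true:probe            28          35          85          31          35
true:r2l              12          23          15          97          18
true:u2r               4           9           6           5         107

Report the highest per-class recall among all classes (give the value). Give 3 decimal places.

0.861

Per-class recall (TP/(TP+FN)):
  normal: TP=167, FN=9+6+5+7=27 → 167/194 = 0.8608
  dos: TP=64, FN=29+23+24+8=84 → 64/148 = 0.4324
  probe: TP=85, FN=28+35+31+35=129 → 85/214 = 0.3972
  r2l: TP=97, FN=12+23+15+18=68 → 97/165 = 0.5879
  u2r: TP=107, FN=4+9+6+5=24 → 107/131 = 0.8168
Highest is class 'normal' with recall = 0.861.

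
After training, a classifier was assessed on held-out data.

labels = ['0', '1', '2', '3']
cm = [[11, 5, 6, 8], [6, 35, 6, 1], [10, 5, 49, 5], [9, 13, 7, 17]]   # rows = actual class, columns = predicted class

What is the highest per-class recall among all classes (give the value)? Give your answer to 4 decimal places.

0.7292

Per-class recall (TP/(TP+FN)):
  0: TP=11, FN=5+6+8=19 → 11/30 = 0.36667
  1: TP=35, FN=6+6+1=13 → 35/48 = 0.72917
  2: TP=49, FN=10+5+5=20 → 49/69 = 0.71014
  3: TP=17, FN=9+13+7=29 → 17/46 = 0.36957
Highest is class '1' with recall = 0.7292.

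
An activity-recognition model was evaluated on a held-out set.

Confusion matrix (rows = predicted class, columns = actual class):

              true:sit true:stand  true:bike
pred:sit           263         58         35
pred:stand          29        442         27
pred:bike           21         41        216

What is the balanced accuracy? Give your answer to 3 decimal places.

Balanced accuracy = mean of per-class recall.
  sit: recall = 263/313 = 0.8403
  stand: recall = 442/541 = 0.8170
  bike: recall = 216/278 = 0.7770
Mean = (0.8403 + 0.8170 + 0.7770) / 3 = 0.811

0.811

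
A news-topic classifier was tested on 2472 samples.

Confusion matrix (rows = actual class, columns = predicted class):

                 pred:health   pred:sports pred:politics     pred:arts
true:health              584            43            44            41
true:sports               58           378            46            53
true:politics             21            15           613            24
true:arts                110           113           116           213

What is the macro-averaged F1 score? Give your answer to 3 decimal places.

0.697

Per-class F1 score (2·TP/(2·TP+FP+FN)):
  health: TP=584, FP=58+21+110=189, FN=43+44+41=128 → 1168/1485 = 0.7865
  sports: TP=378, FP=43+15+113=171, FN=58+46+53=157 → 756/1084 = 0.6974
  politics: TP=613, FP=44+46+116=206, FN=21+15+24=60 → 1226/1492 = 0.8217
  arts: TP=213, FP=41+53+24=118, FN=110+113+116=339 → 426/883 = 0.4824
Macro-F1 score = mean = (0.7865 + 0.6974 + 0.8217 + 0.4824) / 4 = 0.697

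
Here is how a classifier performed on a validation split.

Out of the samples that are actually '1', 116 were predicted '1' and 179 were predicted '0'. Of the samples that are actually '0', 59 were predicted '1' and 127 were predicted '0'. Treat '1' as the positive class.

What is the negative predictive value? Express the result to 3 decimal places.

NPV = TN/(TN+FN) = 127/(127+179) = 0.415

0.415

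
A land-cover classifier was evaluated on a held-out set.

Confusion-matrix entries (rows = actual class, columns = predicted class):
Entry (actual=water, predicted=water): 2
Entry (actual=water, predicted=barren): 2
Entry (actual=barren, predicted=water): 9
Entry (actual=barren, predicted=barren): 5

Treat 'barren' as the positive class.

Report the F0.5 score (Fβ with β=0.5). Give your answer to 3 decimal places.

0.595

Fβ = (1+β²)·TP / ((1+β²)·TP + β²·FN + FP), with β²=1/4
= 1.25·5 / (1.25·5 + 0.25·9 + 2) = 0.595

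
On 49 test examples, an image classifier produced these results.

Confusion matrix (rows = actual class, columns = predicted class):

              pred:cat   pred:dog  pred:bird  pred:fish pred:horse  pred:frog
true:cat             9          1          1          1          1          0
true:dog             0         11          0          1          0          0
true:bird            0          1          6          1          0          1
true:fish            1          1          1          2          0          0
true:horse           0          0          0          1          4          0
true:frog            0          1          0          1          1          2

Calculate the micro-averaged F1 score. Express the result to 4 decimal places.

0.6939

Micro-averaging pools counts across classes: ΣTP=34, ΣFP=15, ΣFN=15.
Micro-F1 score = 2·TP/(2·TP+FP+FN) on pooled counts = 0.6939 (equals overall accuracy in single-label multiclass).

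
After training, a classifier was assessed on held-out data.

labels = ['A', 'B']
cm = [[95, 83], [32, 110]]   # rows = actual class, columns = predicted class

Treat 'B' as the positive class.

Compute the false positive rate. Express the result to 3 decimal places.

0.466

FPR = FP/(FP+TN) = 83/(83+95) = 0.466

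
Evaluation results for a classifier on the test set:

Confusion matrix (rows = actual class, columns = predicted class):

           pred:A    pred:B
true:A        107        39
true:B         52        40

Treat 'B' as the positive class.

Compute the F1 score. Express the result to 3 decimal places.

0.468

Precision = TP/(TP+FP) = 40/79 = 0.5063
Recall = TP/(TP+FN) = 40/92 = 0.4348
F1 = 2·TP/(2·TP+FP+FN) = 80/171 = 0.468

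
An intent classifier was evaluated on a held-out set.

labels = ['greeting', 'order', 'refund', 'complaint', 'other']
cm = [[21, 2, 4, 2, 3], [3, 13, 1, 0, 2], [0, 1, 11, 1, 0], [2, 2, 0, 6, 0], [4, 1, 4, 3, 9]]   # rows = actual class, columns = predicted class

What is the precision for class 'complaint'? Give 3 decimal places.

0.500

One-vs-rest for 'complaint': TP = diagonal; FP = other classes predicted 'complaint'; FN = 'complaint' predicted as other.
precision = TP/(TP+FP).
complaint: TP=6, FP=2+0+1+3=6 → 6/12 = 0.5000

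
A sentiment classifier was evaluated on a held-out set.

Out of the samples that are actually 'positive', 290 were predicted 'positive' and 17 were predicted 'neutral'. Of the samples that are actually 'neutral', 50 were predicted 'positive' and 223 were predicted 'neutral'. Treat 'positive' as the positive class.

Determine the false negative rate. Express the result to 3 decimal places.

FNR = FN/(FN+TP) = 17/(17+290) = 0.055

0.055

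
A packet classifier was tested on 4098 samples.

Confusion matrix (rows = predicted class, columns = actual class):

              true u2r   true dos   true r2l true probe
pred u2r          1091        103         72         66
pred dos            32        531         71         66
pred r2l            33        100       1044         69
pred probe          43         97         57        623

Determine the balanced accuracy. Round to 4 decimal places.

Balanced accuracy = mean of per-class recall.
  u2r: recall = 1091/1199 = 0.90992
  dos: recall = 531/831 = 0.63899
  r2l: recall = 1044/1244 = 0.83923
  probe: recall = 623/824 = 0.75607
Mean = (0.90992 + 0.63899 + 0.83923 + 0.75607) / 4 = 0.7861

0.7861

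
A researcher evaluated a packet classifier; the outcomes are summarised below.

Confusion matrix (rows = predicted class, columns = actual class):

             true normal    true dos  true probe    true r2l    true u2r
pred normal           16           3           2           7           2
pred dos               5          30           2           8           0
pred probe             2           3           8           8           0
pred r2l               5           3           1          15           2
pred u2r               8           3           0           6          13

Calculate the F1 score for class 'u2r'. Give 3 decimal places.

0.553

Treat 'u2r' as positive and all other classes as negative.
F1 score = 2·TP/(2·TP+FP+FN).
u2r: TP=13, FP=8+3+0+6=17, FN=2+0+0+2=4 → 26/47 = 0.5532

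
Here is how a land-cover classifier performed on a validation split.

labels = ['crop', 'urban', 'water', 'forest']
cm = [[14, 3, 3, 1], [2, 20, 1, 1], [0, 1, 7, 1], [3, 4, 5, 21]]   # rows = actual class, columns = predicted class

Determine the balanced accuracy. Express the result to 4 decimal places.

Balanced accuracy = mean of per-class recall.
  crop: recall = 14/21 = 0.66667
  urban: recall = 20/24 = 0.83333
  water: recall = 7/9 = 0.77778
  forest: recall = 21/33 = 0.63636
Mean = (0.66667 + 0.83333 + 0.77778 + 0.63636) / 4 = 0.7285

0.7285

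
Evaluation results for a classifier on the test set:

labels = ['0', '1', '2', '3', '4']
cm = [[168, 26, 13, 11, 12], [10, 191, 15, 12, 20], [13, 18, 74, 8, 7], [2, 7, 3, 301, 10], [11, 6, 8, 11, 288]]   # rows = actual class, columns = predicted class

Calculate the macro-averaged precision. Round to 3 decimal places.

Per-class precision (TP/(TP+FP)):
  0: TP=168, FP=10+13+2+11=36 → 168/204 = 0.8235
  1: TP=191, FP=26+18+7+6=57 → 191/248 = 0.7702
  2: TP=74, FP=13+15+3+8=39 → 74/113 = 0.6549
  3: TP=301, FP=11+12+8+11=42 → 301/343 = 0.8776
  4: TP=288, FP=12+20+7+10=49 → 288/337 = 0.8546
Macro-precision = mean = (0.8235 + 0.7702 + 0.6549 + 0.8776 + 0.8546) / 5 = 0.796

0.796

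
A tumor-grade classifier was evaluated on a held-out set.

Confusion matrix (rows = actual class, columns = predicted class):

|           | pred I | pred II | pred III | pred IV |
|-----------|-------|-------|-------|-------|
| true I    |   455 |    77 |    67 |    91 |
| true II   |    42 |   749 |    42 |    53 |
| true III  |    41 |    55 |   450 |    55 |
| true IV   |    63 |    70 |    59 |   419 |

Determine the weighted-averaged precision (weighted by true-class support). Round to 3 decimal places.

Per-class precision (TP/(TP+FP)):
  I: TP=455, FP=42+41+63=146 → 455/601 = 0.7571
  II: TP=749, FP=77+55+70=202 → 749/951 = 0.7876
  III: TP=450, FP=67+42+59=168 → 450/618 = 0.7282
  IV: TP=419, FP=91+53+55=199 → 419/618 = 0.6780
Weighted-precision = Σ (supportᵢ/N)·precisionᵢ with N=2788: (690/2788)·0.7571 + (886/2788)·0.7876 + (601/2788)·0.7282 + (611/2788)·0.6780 = 0.743

0.743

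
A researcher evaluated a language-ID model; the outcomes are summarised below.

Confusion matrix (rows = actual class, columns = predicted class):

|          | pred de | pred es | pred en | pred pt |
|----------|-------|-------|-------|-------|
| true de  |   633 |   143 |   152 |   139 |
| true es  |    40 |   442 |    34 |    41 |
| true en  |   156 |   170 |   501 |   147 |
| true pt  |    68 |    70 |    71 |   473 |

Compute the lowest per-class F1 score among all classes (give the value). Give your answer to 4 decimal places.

Per-class F1 score (2·TP/(2·TP+FP+FN)):
  de: TP=633, FP=40+156+68=264, FN=143+152+139=434 → 1266/1964 = 0.64460
  es: TP=442, FP=143+170+70=383, FN=40+34+41=115 → 884/1382 = 0.63965
  en: TP=501, FP=152+34+71=257, FN=156+170+147=473 → 1002/1732 = 0.57852
  pt: TP=473, FP=139+41+147=327, FN=68+70+71=209 → 946/1482 = 0.63833
Lowest is class 'en' with F1 score = 0.5785.

0.5785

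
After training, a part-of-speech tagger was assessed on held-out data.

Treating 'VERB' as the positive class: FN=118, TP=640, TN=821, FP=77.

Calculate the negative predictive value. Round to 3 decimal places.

NPV = TN/(TN+FN) = 821/(821+118) = 0.874

0.874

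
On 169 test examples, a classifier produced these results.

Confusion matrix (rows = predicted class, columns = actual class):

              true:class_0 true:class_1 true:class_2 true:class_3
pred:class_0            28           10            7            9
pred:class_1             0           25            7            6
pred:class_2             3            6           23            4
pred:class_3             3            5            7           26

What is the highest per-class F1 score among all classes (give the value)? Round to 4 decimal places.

0.6364

Per-class F1 score (2·TP/(2·TP+FP+FN)):
  class_0: TP=28, FP=10+7+9=26, FN=0+3+3=6 → 56/88 = 0.63636
  class_1: TP=25, FP=0+7+6=13, FN=10+6+5=21 → 50/84 = 0.59524
  class_2: TP=23, FP=3+6+4=13, FN=7+7+7=21 → 46/80 = 0.57500
  class_3: TP=26, FP=3+5+7=15, FN=9+6+4=19 → 52/86 = 0.60465
Highest is class 'class_0' with F1 score = 0.6364.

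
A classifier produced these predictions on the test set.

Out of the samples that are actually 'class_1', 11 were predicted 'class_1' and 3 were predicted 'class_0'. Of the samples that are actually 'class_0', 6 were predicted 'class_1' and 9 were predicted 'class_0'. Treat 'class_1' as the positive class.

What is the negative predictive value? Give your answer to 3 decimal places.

0.750

NPV = TN/(TN+FN) = 9/(9+3) = 0.750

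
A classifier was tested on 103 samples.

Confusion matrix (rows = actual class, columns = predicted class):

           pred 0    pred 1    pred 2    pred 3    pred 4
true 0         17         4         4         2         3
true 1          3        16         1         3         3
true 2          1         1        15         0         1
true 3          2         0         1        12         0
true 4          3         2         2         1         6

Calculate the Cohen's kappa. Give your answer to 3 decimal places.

0.544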